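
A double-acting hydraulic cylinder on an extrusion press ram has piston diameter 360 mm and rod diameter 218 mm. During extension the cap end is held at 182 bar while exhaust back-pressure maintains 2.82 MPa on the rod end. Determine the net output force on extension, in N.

Cap-side area A_cap = π/4 × (360 mm)² = 1.018e5 mm^2
Rod-side annular area A_ann = π/4 × (360² − 218²) = 64460 mm^2
Net thrust = P_cap·A_cap − P_rod·A_ann = 1.853e6 N − 1.818e5 N

F ≈ 1.67e6 N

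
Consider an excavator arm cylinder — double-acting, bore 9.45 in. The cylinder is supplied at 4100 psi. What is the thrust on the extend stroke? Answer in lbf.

F ≈ 2.88e5 lbf

Cap-side area A_cap = π/4 × (9.45 in)² = 70.14 in^2
F = P × A_cap = 4100 psi × A_cap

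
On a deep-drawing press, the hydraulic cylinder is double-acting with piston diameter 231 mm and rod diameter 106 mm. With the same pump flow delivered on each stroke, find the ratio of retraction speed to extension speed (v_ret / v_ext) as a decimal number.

Cap-side area A_cap = π/4 × (231 mm)² = 41910 mm^2
Rod-side annular area A_ann = π/4 × (231² − 106²) = 33080 mm^2
For equal Q, v ∝ 1/A, so v_ret/v_ext = A_cap/A_ann.

v_ret/v_ext ≈ 1.27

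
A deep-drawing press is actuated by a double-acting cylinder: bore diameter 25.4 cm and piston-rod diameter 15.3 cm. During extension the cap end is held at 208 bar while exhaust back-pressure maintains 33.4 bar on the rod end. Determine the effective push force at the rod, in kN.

F ≈ 946 kN

Cap-side area A_cap = π/4 × (25.4 cm)² = 506.7 cm^2
Rod-side annular area A_ann = π/4 × (25.4² − 15.3²) = 322.9 cm^2
Net thrust = P_cap·A_cap − P_rod·A_ann = 1054 kN − 107.8 kN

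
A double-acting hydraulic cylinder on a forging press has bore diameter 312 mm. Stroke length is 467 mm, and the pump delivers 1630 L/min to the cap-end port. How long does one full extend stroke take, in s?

t ≈ 1.31 s

Cap-side area A_cap = π/4 × (312 mm)² = 76450 mm^2
Swept volume V = A × L; t = V / Q = A·L / Q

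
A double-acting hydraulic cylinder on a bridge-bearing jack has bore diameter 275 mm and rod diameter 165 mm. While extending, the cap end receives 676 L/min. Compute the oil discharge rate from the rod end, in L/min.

Q_out ≈ 433 L/min

Cap-side area A_cap = π/4 × (275 mm)² = 59400 mm^2
Rod-side annular area A_ann = π/4 × (275² − 165²) = 38010 mm^2
Piston speed v = Q_in/A_cap; rod-end outflow Q_out = v × A_ann = Q_in × A_ann/A_cap.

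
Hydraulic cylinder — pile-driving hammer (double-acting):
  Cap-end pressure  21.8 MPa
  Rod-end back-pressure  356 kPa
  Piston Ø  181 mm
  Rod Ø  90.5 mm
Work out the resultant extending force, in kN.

F ≈ 554 kN

Cap-side area A_cap = π/4 × (181 mm)² = 25730 mm^2
Rod-side annular area A_ann = π/4 × (181² − 90.5²) = 19300 mm^2
Net thrust = P_cap·A_cap − P_rod·A_ann = 560.9 kN − 6.870 kN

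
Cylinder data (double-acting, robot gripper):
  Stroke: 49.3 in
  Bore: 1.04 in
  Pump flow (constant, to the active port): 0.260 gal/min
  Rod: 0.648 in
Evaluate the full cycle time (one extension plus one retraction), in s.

t ≈ 67.4 s

Cap-side area A_cap = π/4 × (1.04 in)² = 0.8495 in^2
Rod-side annular area A_ann = π/4 × (1.04² − 0.648²) = 0.5197 in^2
t_ext = A_cap·L/Q = 41.84 s
t_ret = A_ann·L/Q = 25.60 s
t_cycle = t_ext + t_ret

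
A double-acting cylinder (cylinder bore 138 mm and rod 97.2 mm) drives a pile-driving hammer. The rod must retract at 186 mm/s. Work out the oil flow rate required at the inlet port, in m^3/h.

Q ≈ 5.05 m^3/h

Rod-side annular area A_ann = π/4 × (138² − 97.2²) = 7537 mm^2
Q = A × v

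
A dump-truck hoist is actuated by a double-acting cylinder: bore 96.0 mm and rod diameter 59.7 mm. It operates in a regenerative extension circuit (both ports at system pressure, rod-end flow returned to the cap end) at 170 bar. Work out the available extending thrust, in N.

With equal pressure on both faces, forces on the annular region cancel; the net push is pressure × rod cross-section.
Rod cross-section A_rod = π/4 × (59.7 mm)² = 2799 mm^2
F = P × A_rod

F ≈ 47600 N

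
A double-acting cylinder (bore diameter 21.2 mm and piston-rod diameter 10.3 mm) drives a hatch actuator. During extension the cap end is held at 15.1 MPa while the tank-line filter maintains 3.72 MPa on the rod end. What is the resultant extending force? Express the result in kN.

F ≈ 4.33 kN

Cap-side area A_cap = π/4 × (21.2 mm)² = 353.0 mm^2
Rod-side annular area A_ann = π/4 × (21.2² − 10.3²) = 269.7 mm^2
Net thrust = P_cap·A_cap − P_rod·A_ann = 5.330 kN − 1.003 kN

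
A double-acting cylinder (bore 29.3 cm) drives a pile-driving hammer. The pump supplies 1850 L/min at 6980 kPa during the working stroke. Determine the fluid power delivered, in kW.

W ≈ 215 kW

Hydraulic power = P × Q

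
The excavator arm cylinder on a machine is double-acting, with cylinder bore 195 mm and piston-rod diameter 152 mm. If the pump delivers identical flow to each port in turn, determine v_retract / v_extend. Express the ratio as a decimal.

Cap-side area A_cap = π/4 × (195 mm)² = 29860 mm^2
Rod-side annular area A_ann = π/4 × (195² − 152²) = 11720 mm^2
For equal Q, v ∝ 1/A, so v_ret/v_ext = A_cap/A_ann.

v_ret/v_ext ≈ 2.55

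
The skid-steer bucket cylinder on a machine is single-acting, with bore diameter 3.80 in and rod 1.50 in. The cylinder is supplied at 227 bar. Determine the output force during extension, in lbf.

F ≈ 37300 lbf

Cap-side area A_cap = π/4 × (3.80 in)² = 11.34 in^2
F = P × A_cap = 227 bar × A_cap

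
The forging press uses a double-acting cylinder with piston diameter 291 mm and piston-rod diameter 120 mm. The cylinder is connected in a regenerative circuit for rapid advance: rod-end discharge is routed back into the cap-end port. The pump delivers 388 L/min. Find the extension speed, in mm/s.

v ≈ 572 mm/s

In regeneration the rod-end outflow joins the pump flow into the cap end, so the net volume the pump must supply per unit advance equals the rod cross-section area.
Rod cross-section A_rod = π/4 × (120 mm)² = 11310 mm^2
v = Q_pump / A_rod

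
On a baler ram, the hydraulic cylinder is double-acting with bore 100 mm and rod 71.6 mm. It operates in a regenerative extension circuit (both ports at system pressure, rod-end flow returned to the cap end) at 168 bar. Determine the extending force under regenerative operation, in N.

F ≈ 67600 N

With equal pressure on both faces, forces on the annular region cancel; the net push is pressure × rod cross-section.
Rod cross-section A_rod = π/4 × (71.6 mm)² = 4026 mm^2
F = P × A_rod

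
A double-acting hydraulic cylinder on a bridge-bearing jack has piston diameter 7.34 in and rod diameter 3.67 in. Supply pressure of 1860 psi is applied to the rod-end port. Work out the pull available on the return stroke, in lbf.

F ≈ 59000 lbf

Rod-side annular area A_ann = π/4 × (7.34² − 3.67²) = 31.74 in^2
On retraction the pressure acts on the annular area (bore minus rod).
F = P × A_ann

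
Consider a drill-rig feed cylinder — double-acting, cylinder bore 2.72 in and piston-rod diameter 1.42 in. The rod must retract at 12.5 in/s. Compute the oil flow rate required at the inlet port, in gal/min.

Rod-side annular area A_ann = π/4 × (2.72² − 1.42²) = 4.227 in^2
Q = A × v

Q ≈ 13.7 gal/min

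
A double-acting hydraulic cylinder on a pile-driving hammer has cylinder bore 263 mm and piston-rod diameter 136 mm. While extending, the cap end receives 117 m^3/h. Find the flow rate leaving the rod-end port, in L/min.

Q_out ≈ 1430 L/min

Cap-side area A_cap = π/4 × (263 mm)² = 54330 mm^2
Rod-side annular area A_ann = π/4 × (263² − 136²) = 39800 mm^2
Piston speed v = Q_in/A_cap; rod-end outflow Q_out = v × A_ann = Q_in × A_ann/A_cap.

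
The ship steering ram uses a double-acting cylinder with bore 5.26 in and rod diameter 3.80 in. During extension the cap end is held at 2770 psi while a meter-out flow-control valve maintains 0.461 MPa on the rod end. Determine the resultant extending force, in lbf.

F ≈ 59500 lbf

Cap-side area A_cap = π/4 × (5.26 in)² = 21.73 in^2
Rod-side annular area A_ann = π/4 × (5.26² − 3.80²) = 10.39 in^2
Net thrust = P_cap·A_cap − P_rod·A_ann = 60190 lbf − 694.6 lbf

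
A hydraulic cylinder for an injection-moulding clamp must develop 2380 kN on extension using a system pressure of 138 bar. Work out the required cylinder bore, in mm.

Extension force acts on the full piston face: F = P × (π/4)D².
D = √(4F / (πP)) = √(4 × 2380 kN / (π × 138 bar))

D ≈ 469 mm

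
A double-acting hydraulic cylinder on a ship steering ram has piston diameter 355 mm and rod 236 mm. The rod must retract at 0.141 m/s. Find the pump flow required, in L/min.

Q ≈ 467 L/min

Rod-side annular area A_ann = π/4 × (355² − 236²) = 55240 mm^2
Q = A × v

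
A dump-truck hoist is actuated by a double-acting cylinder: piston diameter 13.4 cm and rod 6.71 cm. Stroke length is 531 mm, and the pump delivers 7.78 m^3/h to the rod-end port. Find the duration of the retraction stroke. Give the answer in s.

Rod-side annular area A_ann = π/4 × (13.4² − 6.71²) = 105.7 cm^2
Swept volume V = A × L; t = V / Q = A·L / Q

t ≈ 2.60 s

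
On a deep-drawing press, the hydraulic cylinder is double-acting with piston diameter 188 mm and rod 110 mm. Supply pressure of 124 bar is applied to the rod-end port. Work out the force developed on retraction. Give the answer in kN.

Rod-side annular area A_ann = π/4 × (188² − 110²) = 18260 mm^2
On retraction the pressure acts on the annular area (bore minus rod).
F = P × A_ann

F ≈ 226 kN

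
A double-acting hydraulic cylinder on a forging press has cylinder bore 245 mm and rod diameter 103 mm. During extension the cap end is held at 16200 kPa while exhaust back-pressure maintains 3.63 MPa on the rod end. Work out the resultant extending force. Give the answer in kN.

Cap-side area A_cap = π/4 × (245 mm)² = 47140 mm^2
Rod-side annular area A_ann = π/4 × (245² − 103²) = 38810 mm^2
Net thrust = P_cap·A_cap − P_rod·A_ann = 763.7 kN − 140.9 kN

F ≈ 623 kN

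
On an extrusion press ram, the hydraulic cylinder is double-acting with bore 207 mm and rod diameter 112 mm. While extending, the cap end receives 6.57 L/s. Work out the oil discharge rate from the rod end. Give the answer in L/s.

Cap-side area A_cap = π/4 × (207 mm)² = 33650 mm^2
Rod-side annular area A_ann = π/4 × (207² − 112²) = 23800 mm^2
Piston speed v = Q_in/A_cap; rod-end outflow Q_out = v × A_ann = Q_in × A_ann/A_cap.

Q_out ≈ 4.65 L/s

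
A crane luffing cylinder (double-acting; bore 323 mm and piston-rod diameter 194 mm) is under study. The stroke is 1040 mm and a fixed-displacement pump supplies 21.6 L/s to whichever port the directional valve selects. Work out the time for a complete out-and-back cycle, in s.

t ≈ 6.47 s

Cap-side area A_cap = π/4 × (323 mm)² = 81940 mm^2
Rod-side annular area A_ann = π/4 × (323² − 194²) = 52380 mm^2
t_ext = A_cap·L/Q = 3.945 s
t_ret = A_ann·L/Q = 2.522 s
t_cycle = t_ext + t_ret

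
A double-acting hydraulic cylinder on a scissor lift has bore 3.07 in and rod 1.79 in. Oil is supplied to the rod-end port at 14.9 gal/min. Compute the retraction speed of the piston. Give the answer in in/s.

v ≈ 11.7 in/s

Rod-side annular area A_ann = π/4 × (3.07² − 1.79²) = 4.886 in^2
Flow into the rod-end port fills the annular volume.
v = Q / A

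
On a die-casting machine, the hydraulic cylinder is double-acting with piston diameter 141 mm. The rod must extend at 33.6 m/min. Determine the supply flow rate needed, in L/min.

Cap-side area A_cap = π/4 × (141 mm)² = 15610 mm^2
Q = A × v

Q ≈ 525 L/min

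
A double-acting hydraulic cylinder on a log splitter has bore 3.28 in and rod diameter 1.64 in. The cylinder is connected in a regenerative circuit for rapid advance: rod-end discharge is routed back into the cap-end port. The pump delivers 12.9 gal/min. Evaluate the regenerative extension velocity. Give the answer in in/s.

v ≈ 23.5 in/s

In regeneration the rod-end outflow joins the pump flow into the cap end, so the net volume the pump must supply per unit advance equals the rod cross-section area.
Rod cross-section A_rod = π/4 × (1.64 in)² = 2.112 in^2
v = Q_pump / A_rod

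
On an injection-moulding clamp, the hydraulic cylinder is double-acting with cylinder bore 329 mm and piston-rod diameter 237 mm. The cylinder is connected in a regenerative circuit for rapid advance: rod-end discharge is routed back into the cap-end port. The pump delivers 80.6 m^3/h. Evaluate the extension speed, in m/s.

In regeneration the rod-end outflow joins the pump flow into the cap end, so the net volume the pump must supply per unit advance equals the rod cross-section area.
Rod cross-section A_rod = π/4 × (237 mm)² = 44120 mm^2
v = Q_pump / A_rod

v ≈ 0.508 m/s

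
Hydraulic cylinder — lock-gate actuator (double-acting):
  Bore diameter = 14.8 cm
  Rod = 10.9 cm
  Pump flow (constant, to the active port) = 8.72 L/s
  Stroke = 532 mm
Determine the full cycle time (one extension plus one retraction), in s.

t ≈ 1.53 s

Cap-side area A_cap = π/4 × (14.8 cm)² = 172.0 cm^2
Rod-side annular area A_ann = π/4 × (14.8² − 10.9²) = 78.72 cm^2
t_ext = A_cap·L/Q = 1.050 s
t_ret = A_ann·L/Q = 0.4803 s
t_cycle = t_ext + t_ret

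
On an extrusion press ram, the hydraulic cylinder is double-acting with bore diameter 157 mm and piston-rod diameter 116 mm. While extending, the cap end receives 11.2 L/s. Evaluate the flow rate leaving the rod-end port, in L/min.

Q_out ≈ 305 L/min

Cap-side area A_cap = π/4 × (157 mm)² = 19360 mm^2
Rod-side annular area A_ann = π/4 × (157² − 116²) = 8791 mm^2
Piston speed v = Q_in/A_cap; rod-end outflow Q_out = v × A_ann = Q_in × A_ann/A_cap.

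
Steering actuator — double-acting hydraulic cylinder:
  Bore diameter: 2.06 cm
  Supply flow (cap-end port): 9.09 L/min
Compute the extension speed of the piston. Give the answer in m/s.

Cap-side area A_cap = π/4 × (2.06 cm)² = 3.333 cm^2
v = Q / A

v ≈ 0.455 m/s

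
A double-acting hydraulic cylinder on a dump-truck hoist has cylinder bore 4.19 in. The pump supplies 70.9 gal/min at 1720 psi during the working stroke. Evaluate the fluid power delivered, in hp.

Hydraulic power = P × Q

W ≈ 71.1 hp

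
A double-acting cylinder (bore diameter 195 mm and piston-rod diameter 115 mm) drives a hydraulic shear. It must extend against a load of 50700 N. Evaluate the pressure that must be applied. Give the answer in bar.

Cap-side area A_cap = π/4 × (195 mm)² = 29860 mm^2
P = F / A = 50700 N / A

P ≈ 17.0 bar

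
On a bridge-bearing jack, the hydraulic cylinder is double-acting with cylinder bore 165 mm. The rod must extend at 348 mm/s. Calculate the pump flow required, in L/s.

Q ≈ 7.44 L/s

Cap-side area A_cap = π/4 × (165 mm)² = 21380 mm^2
Q = A × v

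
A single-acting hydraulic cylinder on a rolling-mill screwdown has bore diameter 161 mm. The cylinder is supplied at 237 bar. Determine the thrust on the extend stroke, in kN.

F ≈ 482 kN

Cap-side area A_cap = π/4 × (161 mm)² = 20360 mm^2
F = P × A_cap = 237 bar × A_cap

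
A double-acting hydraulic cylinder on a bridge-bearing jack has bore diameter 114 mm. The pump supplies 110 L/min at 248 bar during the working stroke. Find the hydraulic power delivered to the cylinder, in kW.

Hydraulic power = P × Q

W ≈ 45.5 kW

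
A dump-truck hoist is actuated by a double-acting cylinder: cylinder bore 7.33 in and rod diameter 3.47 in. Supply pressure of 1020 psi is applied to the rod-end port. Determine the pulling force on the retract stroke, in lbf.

F ≈ 33400 lbf

Rod-side annular area A_ann = π/4 × (7.33² − 3.47²) = 32.74 in^2
On retraction the pressure acts on the annular area (bore minus rod).
F = P × A_ann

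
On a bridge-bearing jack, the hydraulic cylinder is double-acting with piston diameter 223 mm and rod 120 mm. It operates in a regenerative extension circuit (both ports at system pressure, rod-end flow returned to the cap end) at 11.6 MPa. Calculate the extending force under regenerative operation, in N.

With equal pressure on both faces, forces on the annular region cancel; the net push is pressure × rod cross-section.
Rod cross-section A_rod = π/4 × (120 mm)² = 11310 mm^2
F = P × A_rod

F ≈ 1.31e5 N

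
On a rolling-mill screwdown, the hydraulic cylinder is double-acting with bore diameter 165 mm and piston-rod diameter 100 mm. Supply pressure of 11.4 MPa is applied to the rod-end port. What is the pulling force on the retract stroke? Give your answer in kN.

Rod-side annular area A_ann = π/4 × (165² − 100²) = 13530 mm^2
On retraction the pressure acts on the annular area (bore minus rod).
F = P × A_ann

F ≈ 154 kN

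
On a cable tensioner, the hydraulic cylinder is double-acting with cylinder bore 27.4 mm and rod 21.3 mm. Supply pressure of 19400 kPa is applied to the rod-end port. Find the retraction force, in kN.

F ≈ 4.53 kN

Rod-side annular area A_ann = π/4 × (27.4² − 21.3²) = 233.3 mm^2
On retraction the pressure acts on the annular area (bore minus rod).
F = P × A_ann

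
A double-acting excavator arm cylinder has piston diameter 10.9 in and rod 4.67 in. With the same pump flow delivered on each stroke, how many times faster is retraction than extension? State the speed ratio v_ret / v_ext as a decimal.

v_ret/v_ext ≈ 1.22

Cap-side area A_cap = π/4 × (10.9 in)² = 93.31 in^2
Rod-side annular area A_ann = π/4 × (10.9² − 4.67²) = 76.18 in^2
For equal Q, v ∝ 1/A, so v_ret/v_ext = A_cap/A_ann.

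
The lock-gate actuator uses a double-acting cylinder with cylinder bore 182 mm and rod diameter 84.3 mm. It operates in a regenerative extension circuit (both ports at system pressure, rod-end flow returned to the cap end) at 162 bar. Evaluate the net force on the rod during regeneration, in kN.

With equal pressure on both faces, forces on the annular region cancel; the net push is pressure × rod cross-section.
Rod cross-section A_rod = π/4 × (84.3 mm)² = 5581 mm^2
F = P × A_rod

F ≈ 90.4 kN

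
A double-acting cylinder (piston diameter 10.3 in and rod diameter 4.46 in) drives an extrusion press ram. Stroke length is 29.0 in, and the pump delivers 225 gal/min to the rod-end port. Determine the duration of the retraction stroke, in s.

Rod-side annular area A_ann = π/4 × (10.3² − 4.46²) = 67.70 in^2
Swept volume V = A × L; t = V / Q = A·L / Q

t ≈ 2.27 s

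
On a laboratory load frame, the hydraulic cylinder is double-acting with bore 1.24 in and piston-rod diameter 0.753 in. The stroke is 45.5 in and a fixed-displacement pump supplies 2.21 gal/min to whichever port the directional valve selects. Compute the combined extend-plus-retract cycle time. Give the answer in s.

t ≈ 10.5 s

Cap-side area A_cap = π/4 × (1.24 in)² = 1.208 in^2
Rod-side annular area A_ann = π/4 × (1.24² − 0.753²) = 0.7623 in^2
t_ext = A_cap·L/Q = 6.458 s
t_ret = A_ann·L/Q = 4.076 s
t_cycle = t_ext + t_ret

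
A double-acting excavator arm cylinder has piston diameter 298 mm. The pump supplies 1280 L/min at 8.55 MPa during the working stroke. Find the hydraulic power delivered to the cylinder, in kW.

Hydraulic power = P × Q

W ≈ 182 kW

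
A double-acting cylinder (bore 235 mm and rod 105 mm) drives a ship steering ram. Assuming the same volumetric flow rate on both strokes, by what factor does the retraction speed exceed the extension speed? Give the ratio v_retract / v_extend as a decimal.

v_ret/v_ext ≈ 1.25

Cap-side area A_cap = π/4 × (235 mm)² = 43370 mm^2
Rod-side annular area A_ann = π/4 × (235² − 105²) = 34710 mm^2
For equal Q, v ∝ 1/A, so v_ret/v_ext = A_cap/A_ann.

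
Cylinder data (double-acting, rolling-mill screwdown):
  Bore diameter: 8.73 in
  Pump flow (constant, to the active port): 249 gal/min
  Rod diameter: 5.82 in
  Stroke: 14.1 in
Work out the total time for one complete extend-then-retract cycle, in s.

Cap-side area A_cap = π/4 × (8.73 in)² = 59.86 in^2
Rod-side annular area A_ann = π/4 × (8.73² − 5.82²) = 33.25 in^2
t_ext = A_cap·L/Q = 0.8804 s
t_ret = A_ann·L/Q = 0.4891 s
t_cycle = t_ext + t_ret

t ≈ 1.37 s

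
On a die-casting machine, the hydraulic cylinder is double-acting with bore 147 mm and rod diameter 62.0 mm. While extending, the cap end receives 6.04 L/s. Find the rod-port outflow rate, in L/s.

Cap-side area A_cap = π/4 × (147 mm)² = 16970 mm^2
Rod-side annular area A_ann = π/4 × (147² − 62.0²) = 13950 mm^2
Piston speed v = Q_in/A_cap; rod-end outflow Q_out = v × A_ann = Q_in × A_ann/A_cap.

Q_out ≈ 4.97 L/s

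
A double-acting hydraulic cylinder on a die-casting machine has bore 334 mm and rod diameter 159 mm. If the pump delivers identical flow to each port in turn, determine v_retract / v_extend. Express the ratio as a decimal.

Cap-side area A_cap = π/4 × (334 mm)² = 87620 mm^2
Rod-side annular area A_ann = π/4 × (334² − 159²) = 67760 mm^2
For equal Q, v ∝ 1/A, so v_ret/v_ext = A_cap/A_ann.

v_ret/v_ext ≈ 1.29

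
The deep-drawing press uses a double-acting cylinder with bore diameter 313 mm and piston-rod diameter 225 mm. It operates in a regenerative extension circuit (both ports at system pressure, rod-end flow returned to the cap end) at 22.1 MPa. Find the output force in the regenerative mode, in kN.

With equal pressure on both faces, forces on the annular region cancel; the net push is pressure × rod cross-section.
Rod cross-section A_rod = π/4 × (225 mm)² = 39760 mm^2
F = P × A_rod

F ≈ 879 kN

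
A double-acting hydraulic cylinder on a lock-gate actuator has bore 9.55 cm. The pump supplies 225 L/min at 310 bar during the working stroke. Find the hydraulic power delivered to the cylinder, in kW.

Hydraulic power = P × Q

W ≈ 116 kW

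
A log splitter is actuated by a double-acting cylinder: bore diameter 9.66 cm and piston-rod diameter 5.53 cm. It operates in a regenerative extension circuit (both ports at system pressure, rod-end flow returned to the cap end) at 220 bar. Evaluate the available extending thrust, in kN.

With equal pressure on both faces, forces on the annular region cancel; the net push is pressure × rod cross-section.
Rod cross-section A_rod = π/4 × (5.53 cm)² = 24.02 cm^2
F = P × A_rod

F ≈ 52.8 kN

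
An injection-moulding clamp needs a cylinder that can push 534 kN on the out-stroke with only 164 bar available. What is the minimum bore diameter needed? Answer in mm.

D ≈ 204 mm

Extension force acts on the full piston face: F = P × (π/4)D².
D = √(4F / (πP)) = √(4 × 534 kN / (π × 164 bar))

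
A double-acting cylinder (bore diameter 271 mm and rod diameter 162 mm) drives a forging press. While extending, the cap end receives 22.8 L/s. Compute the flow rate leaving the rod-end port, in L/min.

Cap-side area A_cap = π/4 × (271 mm)² = 57680 mm^2
Rod-side annular area A_ann = π/4 × (271² − 162²) = 37070 mm^2
Piston speed v = Q_in/A_cap; rod-end outflow Q_out = v × A_ann = Q_in × A_ann/A_cap.

Q_out ≈ 879 L/min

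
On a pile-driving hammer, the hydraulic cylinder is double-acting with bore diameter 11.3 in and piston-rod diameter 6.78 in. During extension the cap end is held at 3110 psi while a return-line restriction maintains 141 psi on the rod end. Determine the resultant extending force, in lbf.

Cap-side area A_cap = π/4 × (11.3 in)² = 100.3 in^2
Rod-side annular area A_ann = π/4 × (11.3² − 6.78²) = 64.18 in^2
Net thrust = P_cap·A_cap − P_rod·A_ann = 3.119e5 lbf − 9050 lbf

F ≈ 3.03e5 lbf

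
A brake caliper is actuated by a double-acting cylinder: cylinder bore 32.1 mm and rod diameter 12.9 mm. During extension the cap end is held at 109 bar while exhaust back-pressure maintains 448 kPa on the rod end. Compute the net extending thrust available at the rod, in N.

F ≈ 8520 N

Cap-side area A_cap = π/4 × (32.1 mm)² = 809.3 mm^2
Rod-side annular area A_ann = π/4 × (32.1² − 12.9²) = 678.6 mm^2
Net thrust = P_cap·A_cap − P_rod·A_ann = 8821 N − 304.0 N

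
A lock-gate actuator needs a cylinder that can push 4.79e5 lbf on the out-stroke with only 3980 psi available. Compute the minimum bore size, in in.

D ≈ 12.4 in

Extension force acts on the full piston face: F = P × (π/4)D².
D = √(4F / (πP)) = √(4 × 4.79e5 lbf / (π × 3980 psi))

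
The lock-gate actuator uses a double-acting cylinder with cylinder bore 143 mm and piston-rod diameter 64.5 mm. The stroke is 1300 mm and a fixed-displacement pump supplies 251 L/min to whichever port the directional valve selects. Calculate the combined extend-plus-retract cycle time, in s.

Cap-side area A_cap = π/4 × (143 mm)² = 16060 mm^2
Rod-side annular area A_ann = π/4 × (143² − 64.5²) = 12790 mm^2
t_ext = A_cap·L/Q = 4.991 s
t_ret = A_ann·L/Q = 3.976 s
t_cycle = t_ext + t_ret

t ≈ 8.97 s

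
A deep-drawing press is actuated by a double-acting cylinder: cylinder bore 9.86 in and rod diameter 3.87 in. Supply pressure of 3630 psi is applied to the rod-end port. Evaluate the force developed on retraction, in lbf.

F ≈ 2.34e5 lbf

Rod-side annular area A_ann = π/4 × (9.86² − 3.87²) = 64.59 in^2
On retraction the pressure acts on the annular area (bore minus rod).
F = P × A_ann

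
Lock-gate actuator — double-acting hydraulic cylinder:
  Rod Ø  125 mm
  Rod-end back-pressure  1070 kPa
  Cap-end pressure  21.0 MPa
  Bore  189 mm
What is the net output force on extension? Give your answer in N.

F ≈ 5.72e5 N

Cap-side area A_cap = π/4 × (189 mm)² = 28060 mm^2
Rod-side annular area A_ann = π/4 × (189² − 125²) = 15780 mm^2
Net thrust = P_cap·A_cap − P_rod·A_ann = 5.892e5 N − 16890 N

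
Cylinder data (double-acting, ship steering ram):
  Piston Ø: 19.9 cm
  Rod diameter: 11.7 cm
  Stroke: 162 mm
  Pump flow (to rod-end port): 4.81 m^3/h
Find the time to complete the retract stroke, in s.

Rod-side annular area A_ann = π/4 × (19.9² − 11.7²) = 203.5 cm^2
Swept volume V = A × L; t = V / Q = A·L / Q

t ≈ 2.47 s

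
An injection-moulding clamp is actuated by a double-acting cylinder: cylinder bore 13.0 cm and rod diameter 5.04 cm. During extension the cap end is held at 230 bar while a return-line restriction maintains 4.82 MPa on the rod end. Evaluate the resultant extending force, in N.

Cap-side area A_cap = π/4 × (13.0 cm)² = 132.7 cm^2
Rod-side annular area A_ann = π/4 × (13.0² − 5.04²) = 112.8 cm^2
Net thrust = P_cap·A_cap − P_rod·A_ann = 3.053e5 N − 54360 N

F ≈ 2.51e5 N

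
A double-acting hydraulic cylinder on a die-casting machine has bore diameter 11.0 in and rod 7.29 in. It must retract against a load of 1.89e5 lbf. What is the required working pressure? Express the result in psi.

Rod-side annular area A_ann = π/4 × (11.0² − 7.29²) = 53.29 in^2
Retraction: pressure acts on the annular area.
P = F / A = 1.89e5 lbf / A

P ≈ 3550 psi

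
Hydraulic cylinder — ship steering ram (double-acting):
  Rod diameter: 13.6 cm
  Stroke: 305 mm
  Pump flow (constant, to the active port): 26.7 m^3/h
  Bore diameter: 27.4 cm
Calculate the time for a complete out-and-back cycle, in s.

Cap-side area A_cap = π/4 × (27.4 cm)² = 589.6 cm^2
Rod-side annular area A_ann = π/4 × (27.4² − 13.6²) = 444.4 cm^2
t_ext = A_cap·L/Q = 2.425 s
t_ret = A_ann·L/Q = 1.827 s
t_cycle = t_ext + t_ret

t ≈ 4.25 s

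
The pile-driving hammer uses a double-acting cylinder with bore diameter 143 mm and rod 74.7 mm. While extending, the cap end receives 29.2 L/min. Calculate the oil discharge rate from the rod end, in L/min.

Cap-side area A_cap = π/4 × (143 mm)² = 16060 mm^2
Rod-side annular area A_ann = π/4 × (143² − 74.7²) = 11680 mm^2
Piston speed v = Q_in/A_cap; rod-end outflow Q_out = v × A_ann = Q_in × A_ann/A_cap.

Q_out ≈ 21.2 L/min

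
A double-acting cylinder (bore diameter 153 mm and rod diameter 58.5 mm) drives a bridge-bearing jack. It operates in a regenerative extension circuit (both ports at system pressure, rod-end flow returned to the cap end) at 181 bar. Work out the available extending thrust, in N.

F ≈ 48600 N

With equal pressure on both faces, forces on the annular region cancel; the net push is pressure × rod cross-section.
Rod cross-section A_rod = π/4 × (58.5 mm)² = 2688 mm^2
F = P × A_rod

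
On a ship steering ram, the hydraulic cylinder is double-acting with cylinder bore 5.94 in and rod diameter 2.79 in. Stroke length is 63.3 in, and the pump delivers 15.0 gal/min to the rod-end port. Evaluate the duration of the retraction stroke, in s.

t ≈ 23.7 s

Rod-side annular area A_ann = π/4 × (5.94² − 2.79²) = 21.60 in^2
Swept volume V = A × L; t = V / Q = A·L / Q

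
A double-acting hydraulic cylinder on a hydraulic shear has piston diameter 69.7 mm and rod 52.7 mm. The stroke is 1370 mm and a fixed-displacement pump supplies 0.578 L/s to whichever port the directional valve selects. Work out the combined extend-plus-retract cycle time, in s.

t ≈ 12.9 s

Cap-side area A_cap = π/4 × (69.7 mm)² = 3816 mm^2
Rod-side annular area A_ann = π/4 × (69.7² − 52.7²) = 1634 mm^2
t_ext = A_cap·L/Q = 9.044 s
t_ret = A_ann·L/Q = 3.874 s
t_cycle = t_ext + t_ret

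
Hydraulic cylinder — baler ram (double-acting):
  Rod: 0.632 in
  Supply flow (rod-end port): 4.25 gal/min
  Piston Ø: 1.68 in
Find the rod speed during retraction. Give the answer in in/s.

v ≈ 8.60 in/s

Rod-side annular area A_ann = π/4 × (1.68² − 0.632²) = 1.903 in^2
Flow into the rod-end port fills the annular volume.
v = Q / A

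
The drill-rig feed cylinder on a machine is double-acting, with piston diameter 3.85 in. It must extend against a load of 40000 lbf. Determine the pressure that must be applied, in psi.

Cap-side area A_cap = π/4 × (3.85 in)² = 11.64 in^2
P = F / A = 40000 lbf / A

P ≈ 3440 psi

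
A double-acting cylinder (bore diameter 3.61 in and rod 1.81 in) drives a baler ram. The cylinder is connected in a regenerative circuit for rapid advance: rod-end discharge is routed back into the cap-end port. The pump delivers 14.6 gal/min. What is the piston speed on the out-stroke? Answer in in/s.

In regeneration the rod-end outflow joins the pump flow into the cap end, so the net volume the pump must supply per unit advance equals the rod cross-section area.
Rod cross-section A_rod = π/4 × (1.81 in)² = 2.573 in^2
v = Q_pump / A_rod

v ≈ 21.8 in/s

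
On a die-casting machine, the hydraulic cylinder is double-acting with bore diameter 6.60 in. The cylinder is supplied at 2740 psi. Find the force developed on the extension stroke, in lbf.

Cap-side area A_cap = π/4 × (6.60 in)² = 34.21 in^2
F = P × A_cap = 2740 psi × A_cap

F ≈ 93700 lbf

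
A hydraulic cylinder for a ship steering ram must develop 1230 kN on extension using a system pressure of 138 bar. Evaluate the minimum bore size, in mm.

D ≈ 337 mm

Extension force acts on the full piston face: F = P × (π/4)D².
D = √(4F / (πP)) = √(4 × 1230 kN / (π × 138 bar))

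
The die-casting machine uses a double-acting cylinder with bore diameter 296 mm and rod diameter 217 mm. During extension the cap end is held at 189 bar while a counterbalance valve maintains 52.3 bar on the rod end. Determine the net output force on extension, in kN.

F ≈ 1130 kN

Cap-side area A_cap = π/4 × (296 mm)² = 68810 mm^2
Rod-side annular area A_ann = π/4 × (296² − 217²) = 31830 mm^2
Net thrust = P_cap·A_cap − P_rod·A_ann = 1301 kN − 166.5 kN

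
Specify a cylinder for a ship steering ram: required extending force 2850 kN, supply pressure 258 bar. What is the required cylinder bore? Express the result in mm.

D ≈ 375 mm

Extension force acts on the full piston face: F = P × (π/4)D².
D = √(4F / (πP)) = √(4 × 2850 kN / (π × 258 bar))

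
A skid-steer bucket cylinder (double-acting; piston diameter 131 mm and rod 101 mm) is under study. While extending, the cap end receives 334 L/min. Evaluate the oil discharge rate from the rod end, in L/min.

Q_out ≈ 135 L/min

Cap-side area A_cap = π/4 × (131 mm)² = 13480 mm^2
Rod-side annular area A_ann = π/4 × (131² − 101²) = 5466 mm^2
Piston speed v = Q_in/A_cap; rod-end outflow Q_out = v × A_ann = Q_in × A_ann/A_cap.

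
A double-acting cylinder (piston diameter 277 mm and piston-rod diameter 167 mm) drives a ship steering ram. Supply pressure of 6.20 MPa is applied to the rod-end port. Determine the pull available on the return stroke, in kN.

Rod-side annular area A_ann = π/4 × (277² − 167²) = 38360 mm^2
On retraction the pressure acts on the annular area (bore minus rod).
F = P × A_ann

F ≈ 238 kN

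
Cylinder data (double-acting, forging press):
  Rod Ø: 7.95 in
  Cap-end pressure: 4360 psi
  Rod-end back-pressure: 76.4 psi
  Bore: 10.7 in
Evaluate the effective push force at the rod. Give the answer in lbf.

Cap-side area A_cap = π/4 × (10.7 in)² = 89.92 in^2
Rod-side annular area A_ann = π/4 × (10.7² − 7.95²) = 40.28 in^2
Net thrust = P_cap·A_cap − P_rod·A_ann = 3.921e5 lbf − 3077 lbf

F ≈ 3.89e5 lbf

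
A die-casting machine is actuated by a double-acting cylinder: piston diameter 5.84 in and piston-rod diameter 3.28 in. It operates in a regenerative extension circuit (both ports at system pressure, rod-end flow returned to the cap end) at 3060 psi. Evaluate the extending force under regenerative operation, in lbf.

With equal pressure on both faces, forces on the annular region cancel; the net push is pressure × rod cross-section.
Rod cross-section A_rod = π/4 × (3.28 in)² = 8.450 in^2
F = P × A_rod

F ≈ 25900 lbf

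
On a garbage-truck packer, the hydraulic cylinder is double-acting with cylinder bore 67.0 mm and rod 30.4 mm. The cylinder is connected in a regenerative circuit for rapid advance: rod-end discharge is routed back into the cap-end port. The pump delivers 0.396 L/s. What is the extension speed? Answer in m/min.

v ≈ 32.7 m/min

In regeneration the rod-end outflow joins the pump flow into the cap end, so the net volume the pump must supply per unit advance equals the rod cross-section area.
Rod cross-section A_rod = π/4 × (30.4 mm)² = 725.8 mm^2
v = Q_pump / A_rod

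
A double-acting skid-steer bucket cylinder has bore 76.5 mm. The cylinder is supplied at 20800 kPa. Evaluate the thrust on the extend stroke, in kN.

Cap-side area A_cap = π/4 × (76.5 mm)² = 4596 mm^2
F = P × A_cap = 20800 kPa × A_cap

F ≈ 95.6 kN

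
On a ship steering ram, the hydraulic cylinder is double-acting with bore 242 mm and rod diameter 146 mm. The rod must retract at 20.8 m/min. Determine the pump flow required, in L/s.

Q ≈ 10.1 L/s

Rod-side annular area A_ann = π/4 × (242² − 146²) = 29250 mm^2
Q = A × v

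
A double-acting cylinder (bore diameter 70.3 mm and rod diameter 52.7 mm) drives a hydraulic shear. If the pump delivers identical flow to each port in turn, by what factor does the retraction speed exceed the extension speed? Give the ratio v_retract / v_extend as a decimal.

v_ret/v_ext ≈ 2.28

Cap-side area A_cap = π/4 × (70.3 mm)² = 3882 mm^2
Rod-side annular area A_ann = π/4 × (70.3² − 52.7²) = 1700 mm^2
For equal Q, v ∝ 1/A, so v_ret/v_ext = A_cap/A_ann.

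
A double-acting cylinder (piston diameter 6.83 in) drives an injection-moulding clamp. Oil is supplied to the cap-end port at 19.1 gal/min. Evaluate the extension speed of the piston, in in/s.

v ≈ 2.01 in/s

Cap-side area A_cap = π/4 × (6.83 in)² = 36.64 in^2
v = Q / A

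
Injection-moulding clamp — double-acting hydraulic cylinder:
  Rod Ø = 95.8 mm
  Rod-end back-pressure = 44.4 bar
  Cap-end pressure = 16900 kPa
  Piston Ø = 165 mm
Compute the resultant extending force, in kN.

F ≈ 298 kN

Cap-side area A_cap = π/4 × (165 mm)² = 21380 mm^2
Rod-side annular area A_ann = π/4 × (165² − 95.8²) = 14170 mm^2
Net thrust = P_cap·A_cap − P_rod·A_ann = 361.4 kN − 62.93 kN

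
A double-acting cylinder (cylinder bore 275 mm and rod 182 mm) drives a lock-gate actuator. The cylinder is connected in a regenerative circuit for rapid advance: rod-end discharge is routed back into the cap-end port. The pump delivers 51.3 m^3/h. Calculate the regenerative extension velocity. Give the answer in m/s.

In regeneration the rod-end outflow joins the pump flow into the cap end, so the net volume the pump must supply per unit advance equals the rod cross-section area.
Rod cross-section A_rod = π/4 × (182 mm)² = 26020 mm^2
v = Q_pump / A_rod

v ≈ 0.548 m/s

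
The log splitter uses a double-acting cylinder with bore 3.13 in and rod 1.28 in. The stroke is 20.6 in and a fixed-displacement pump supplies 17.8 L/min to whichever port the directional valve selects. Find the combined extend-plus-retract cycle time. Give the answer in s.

t ≈ 16.0 s

Cap-side area A_cap = π/4 × (3.13 in)² = 7.694 in^2
Rod-side annular area A_ann = π/4 × (3.13² − 1.28²) = 6.408 in^2
t_ext = A_cap·L/Q = 8.755 s
t_ret = A_ann·L/Q = 7.291 s
t_cycle = t_ext + t_ret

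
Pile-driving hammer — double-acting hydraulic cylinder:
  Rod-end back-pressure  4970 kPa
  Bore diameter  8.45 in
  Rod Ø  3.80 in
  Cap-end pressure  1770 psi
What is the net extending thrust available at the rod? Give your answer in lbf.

Cap-side area A_cap = π/4 × (8.45 in)² = 56.08 in^2
Rod-side annular area A_ann = π/4 × (8.45² − 3.80²) = 44.74 in^2
Net thrust = P_cap·A_cap − P_rod·A_ann = 99260 lbf − 32250 lbf

F ≈ 67000 lbf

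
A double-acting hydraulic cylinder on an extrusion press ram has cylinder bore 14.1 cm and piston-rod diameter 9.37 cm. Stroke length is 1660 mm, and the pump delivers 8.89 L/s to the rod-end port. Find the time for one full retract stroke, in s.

Rod-side annular area A_ann = π/4 × (14.1² − 9.37²) = 87.19 cm^2
Swept volume V = A × L; t = V / Q = A·L / Q

t ≈ 1.63 s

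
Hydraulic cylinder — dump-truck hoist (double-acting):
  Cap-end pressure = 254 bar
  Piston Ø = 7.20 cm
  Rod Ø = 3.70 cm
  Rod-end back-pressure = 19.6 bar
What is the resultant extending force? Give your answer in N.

Cap-side area A_cap = π/4 × (7.20 cm)² = 40.72 cm^2
Rod-side annular area A_ann = π/4 × (7.20² − 3.70²) = 29.96 cm^2
Net thrust = P_cap·A_cap − P_rod·A_ann = 1.034e5 N − 5873 N

F ≈ 97500 N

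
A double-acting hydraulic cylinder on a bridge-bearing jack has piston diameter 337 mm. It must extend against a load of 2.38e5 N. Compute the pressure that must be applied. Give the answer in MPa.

Cap-side area A_cap = π/4 × (337 mm)² = 89200 mm^2
P = F / A = 2.38e5 N / A

P ≈ 2.67 MPa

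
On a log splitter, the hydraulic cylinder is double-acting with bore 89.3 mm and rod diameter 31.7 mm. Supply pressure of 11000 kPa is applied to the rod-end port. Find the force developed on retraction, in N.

F ≈ 60200 N

Rod-side annular area A_ann = π/4 × (89.3² − 31.7²) = 5474 mm^2
On retraction the pressure acts on the annular area (bore minus rod).
F = P × A_ann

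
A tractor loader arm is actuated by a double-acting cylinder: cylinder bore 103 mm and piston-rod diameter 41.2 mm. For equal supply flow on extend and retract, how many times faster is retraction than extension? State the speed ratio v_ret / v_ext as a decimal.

Cap-side area A_cap = π/4 × (103 mm)² = 8332 mm^2
Rod-side annular area A_ann = π/4 × (103² − 41.2²) = 6999 mm^2
For equal Q, v ∝ 1/A, so v_ret/v_ext = A_cap/A_ann.

v_ret/v_ext ≈ 1.19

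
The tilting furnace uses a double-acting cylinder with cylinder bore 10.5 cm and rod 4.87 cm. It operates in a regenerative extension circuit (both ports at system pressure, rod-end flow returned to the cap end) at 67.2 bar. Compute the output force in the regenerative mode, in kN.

F ≈ 12.5 kN

With equal pressure on both faces, forces on the annular region cancel; the net push is pressure × rod cross-section.
Rod cross-section A_rod = π/4 × (4.87 cm)² = 18.63 cm^2
F = P × A_rod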